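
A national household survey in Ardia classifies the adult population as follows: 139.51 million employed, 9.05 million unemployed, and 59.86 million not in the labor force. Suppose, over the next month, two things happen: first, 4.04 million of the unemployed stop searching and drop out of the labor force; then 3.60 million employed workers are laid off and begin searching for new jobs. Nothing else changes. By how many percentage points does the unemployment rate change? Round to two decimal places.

Initially, labor force = 139.51 + 9.05 = 148.56 million, so u = 9.05/148.56 = 6.09%.
After the first change, unemployed and labor force both fall by 4.04 → E = 139.51, U = 5.01, labor force = 144.52 million.
After the second change, employed falls and unemployed rises by 3.60; labor force unchanged → E = 135.91, U = 8.61, labor force = 144.52 million.
New unemployment rate = 8.61 / 144.52 = 5.96%.
Change = 5.96% − 6.09% = −0.13 percentage points.

The unemployment rate changes by −0.13 percentage points.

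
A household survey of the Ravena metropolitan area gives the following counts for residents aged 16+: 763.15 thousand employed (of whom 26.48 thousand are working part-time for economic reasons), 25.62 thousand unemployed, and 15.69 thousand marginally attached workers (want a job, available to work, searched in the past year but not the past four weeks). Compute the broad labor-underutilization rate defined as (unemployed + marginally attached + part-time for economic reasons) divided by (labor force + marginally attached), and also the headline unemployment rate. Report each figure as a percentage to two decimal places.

Broad underutilization rate ≈ 8.43%; headline unemployment rate ≈ 3.25%.

Labor force = 763.15 + 25.62 = 788.77 thousand.
Numerator = 25.62 + 15.69 + 26.48 = 67.79 thousand.
Denominator = 788.77 + 15.69 = 804.46 thousand.
Broad rate = 67.79 / 804.46 = 8.43%.
Headline unemployment rate = 25.62 / 788.77 = 3.25%.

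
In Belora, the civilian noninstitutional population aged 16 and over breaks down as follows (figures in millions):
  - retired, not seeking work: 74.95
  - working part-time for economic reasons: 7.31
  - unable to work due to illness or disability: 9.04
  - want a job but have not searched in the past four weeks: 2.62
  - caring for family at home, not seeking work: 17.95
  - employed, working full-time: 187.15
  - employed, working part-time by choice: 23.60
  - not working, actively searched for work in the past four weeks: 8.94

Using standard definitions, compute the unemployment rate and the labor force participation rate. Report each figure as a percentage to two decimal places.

Unemployment rate ≈ 3.94%; labor force participation rate ≈ 68.46%.

Employed = 7.31 + 187.15 + 23.60 = 218.06 million (anyone who worked, including part-time for economic reasons, counts as employed).
Unemployed = 8.94 million.
Labor force = 218.06 + 8.94 = 227.00 million.
Not in labor force = 74.95 + 9.04 + 2.62 + 17.95 = 104.56 million (those not working and not actively searching are outside the labor force — including those who want a job but have given up searching).
Civilian working-age population = 227.00 + 104.56 = 331.56 million.
Unemployment rate = 8.94 / 227.00 = 3.94%.
Labor force participation rate = 227.00 / 331.56 = 68.46%.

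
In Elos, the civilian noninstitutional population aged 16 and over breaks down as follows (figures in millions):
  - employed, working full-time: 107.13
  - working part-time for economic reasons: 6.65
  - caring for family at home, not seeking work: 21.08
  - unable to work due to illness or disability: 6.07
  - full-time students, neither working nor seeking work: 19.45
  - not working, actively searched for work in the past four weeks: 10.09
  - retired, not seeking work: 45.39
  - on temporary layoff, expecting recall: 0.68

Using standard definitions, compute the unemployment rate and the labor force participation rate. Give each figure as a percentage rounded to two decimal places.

Employed = 107.13 + 6.65 = 113.78 million (anyone who worked, including part-time for economic reasons, counts as employed).
Unemployed = 10.09 + 0.68 = 10.77 million (jobless and actively searching, or on temporary layoff).
Labor force = 113.78 + 10.77 = 124.55 million.
Not in labor force = 21.08 + 6.07 + 19.45 + 45.39 = 91.99 million (those not working and not actively searching are outside the labor force).
Civilian working-age population = 124.55 + 91.99 = 216.54 million.
Unemployment rate = 10.77 / 124.55 = 8.65%.
Labor force participation rate = 124.55 / 216.54 = 57.52%.

Unemployment rate ≈ 8.65%; labor force participation rate ≈ 57.52%.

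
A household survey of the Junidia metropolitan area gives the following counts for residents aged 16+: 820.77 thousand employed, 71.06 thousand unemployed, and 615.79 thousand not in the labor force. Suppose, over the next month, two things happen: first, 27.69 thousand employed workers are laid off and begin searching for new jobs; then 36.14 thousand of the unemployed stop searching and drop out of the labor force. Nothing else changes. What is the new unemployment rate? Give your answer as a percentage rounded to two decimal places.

New unemployment rate ≈ 7.32%.

Initially, labor force = 820.77 + 71.06 = 891.83 thousand, so u = 71.06/891.83 = 7.97%.
After the first change, employed falls and unemployed rises by 27.69; labor force unchanged → E = 793.08, U = 98.75, labor force = 891.83 thousand.
After the second change, unemployed and labor force both fall by 36.14 → E = 793.08, U = 62.61, labor force = 855.69 thousand.
New unemployment rate = 62.61 / 855.69 = 7.32%.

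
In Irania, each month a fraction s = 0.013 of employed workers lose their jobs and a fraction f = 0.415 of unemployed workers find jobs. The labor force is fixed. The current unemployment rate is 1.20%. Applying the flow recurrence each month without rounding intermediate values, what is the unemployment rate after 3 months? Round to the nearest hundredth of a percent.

With a fixed labor force, u_{t+1} = u_t + s·(1−u_t) − f·u_t = u_t·(1−s−f) + s.
Here 1−s−f = 0.572 and s = 0.013.
u_1 = 0.012000 × 0.572 + 0.013 = 0.019864.
u_2 = 0.019864 × 0.572 + 0.013 = 0.024362.
u_3 = 0.024362 × 0.572 + 0.013 = 0.026935.

Unemployment rate after three months ≈ 2.69%.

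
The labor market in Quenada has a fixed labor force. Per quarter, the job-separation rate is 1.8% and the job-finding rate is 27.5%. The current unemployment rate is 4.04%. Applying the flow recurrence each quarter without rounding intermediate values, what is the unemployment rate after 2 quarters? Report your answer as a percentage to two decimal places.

With a fixed labor force, u_{t+1} = u_t + s·(1−u_t) − f·u_t = u_t·(1−s−f) + s.
Here 1−s−f = 0.707 and s = 0.018.
u_1 = 0.040400 × 0.707 + 0.018 = 0.046563.
u_2 = 0.046563 × 0.707 + 0.018 = 0.050920.

Unemployment rate after two quarters ≈ 5.09%.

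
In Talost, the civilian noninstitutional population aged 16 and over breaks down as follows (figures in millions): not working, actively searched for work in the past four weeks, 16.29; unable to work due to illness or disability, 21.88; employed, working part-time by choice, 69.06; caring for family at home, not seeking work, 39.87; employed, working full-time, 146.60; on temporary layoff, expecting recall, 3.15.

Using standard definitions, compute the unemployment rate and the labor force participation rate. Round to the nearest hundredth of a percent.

Employed = 69.06 + 146.60 = 215.66 million.
Unemployed = 16.29 + 3.15 = 19.44 million (jobless and actively searching, or on temporary layoff).
Labor force = 215.66 + 19.44 = 235.10 million.
Not in labor force = 21.88 + 39.87 = 61.75 million (those not working and not actively searching are outside the labor force).
Civilian working-age population = 235.10 + 61.75 = 296.85 million.
Unemployment rate = 19.44 / 235.10 = 8.27%.
Labor force participation rate = 235.10 / 296.85 = 79.20%.

Unemployment rate ≈ 8.27%; labor force participation rate ≈ 79.20%.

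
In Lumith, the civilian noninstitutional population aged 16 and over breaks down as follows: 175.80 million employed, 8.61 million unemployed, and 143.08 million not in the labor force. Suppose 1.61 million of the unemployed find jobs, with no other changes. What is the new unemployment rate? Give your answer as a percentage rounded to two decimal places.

New unemployment rate ≈ 3.80%.

Initially, labor force = 175.80 + 8.61 = 184.41 million, so u = 8.61/184.41 = 4.67%.
After the change, unemployed falls and employed rises by 1.61; labor force unchanged → E = 177.41, U = 7.00, labor force = 184.41 million.
New unemployment rate = 7.00 / 184.41 = 3.80%.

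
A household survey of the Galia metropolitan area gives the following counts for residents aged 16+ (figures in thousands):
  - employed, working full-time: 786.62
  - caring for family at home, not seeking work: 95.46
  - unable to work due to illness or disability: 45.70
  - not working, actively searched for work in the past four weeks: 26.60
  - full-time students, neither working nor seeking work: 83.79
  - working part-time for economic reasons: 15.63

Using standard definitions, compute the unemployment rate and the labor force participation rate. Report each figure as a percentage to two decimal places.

Unemployment rate ≈ 3.21%; labor force participation rate ≈ 78.65%.

Employed = 786.62 + 15.63 = 802.25 thousand (anyone who worked, including part-time for economic reasons, counts as employed).
Unemployed = 26.60 thousand.
Labor force = 802.25 + 26.60 = 828.85 thousand.
Not in labor force = 95.46 + 45.70 + 83.79 = 224.95 thousand (those not working and not actively searching are outside the labor force).
Civilian working-age population = 828.85 + 224.95 = 1,053.80 thousand.
Unemployment rate = 26.60 / 828.85 = 3.21%.
Labor force participation rate = 828.85 / 1,053.80 = 78.65%.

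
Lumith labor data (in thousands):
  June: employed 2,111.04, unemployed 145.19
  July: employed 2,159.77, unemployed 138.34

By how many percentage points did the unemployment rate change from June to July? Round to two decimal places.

The unemployment rate changed by −0.42 percentage points.

June: labor force = 2,111.04 + 145.19 = 2,256.23; u = 145.19/2,256.23 = 6.44%.
July: labor force = 2,159.77 + 138.34 = 2,298.11; u = 138.34/2,298.11 = 6.02%.
Change = 6.02% − 6.44% = −0.42 pp.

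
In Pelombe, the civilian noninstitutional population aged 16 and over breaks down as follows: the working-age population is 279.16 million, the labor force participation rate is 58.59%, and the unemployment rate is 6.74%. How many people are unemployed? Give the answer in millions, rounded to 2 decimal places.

Labor force = 0.5859 × 279.16 = 163.56 million.
Unemployed = 0.0674 × 163.56 ≈ 11.02 million.

About 11.02 million are unemployed.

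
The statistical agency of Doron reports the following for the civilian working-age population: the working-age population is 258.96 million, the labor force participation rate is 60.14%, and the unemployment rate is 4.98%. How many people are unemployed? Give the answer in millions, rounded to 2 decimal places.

Labor force = 0.6014 × 258.96 = 155.74 million.
Unemployed = 0.0498 × 155.74 ≈ 7.76 million.

About 7.76 million are unemployed.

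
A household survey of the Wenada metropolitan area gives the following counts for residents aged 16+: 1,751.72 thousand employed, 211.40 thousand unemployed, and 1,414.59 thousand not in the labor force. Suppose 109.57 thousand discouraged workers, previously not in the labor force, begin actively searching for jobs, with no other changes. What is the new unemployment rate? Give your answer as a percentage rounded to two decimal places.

New unemployment rate ≈ 15.49%.

Initially, labor force = 1,751.72 + 211.40 = 1,963.12 thousand, so u = 211.40/1,963.12 = 10.77%.
After the change, unemployed and labor force both rise by 109.57 → E = 1,751.72, U = 320.97, labor force = 2,072.69 thousand.
New unemployment rate = 320.97 / 2,072.69 = 15.49%.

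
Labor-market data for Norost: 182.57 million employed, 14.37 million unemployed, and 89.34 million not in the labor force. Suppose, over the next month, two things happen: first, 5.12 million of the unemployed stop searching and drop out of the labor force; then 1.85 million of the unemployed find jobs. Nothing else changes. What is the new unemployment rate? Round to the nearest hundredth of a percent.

New unemployment rate ≈ 3.86%.

Initially, labor force = 182.57 + 14.37 = 196.94 million, so u = 14.37/196.94 = 7.30%.
After the first change, unemployed and labor force both fall by 5.12 → E = 182.57, U = 9.25, labor force = 191.82 million.
After the second change, unemployed falls and employed rises by 1.85; labor force unchanged → E = 184.42, U = 7.40, labor force = 191.82 million.
New unemployment rate = 7.40 / 191.82 = 3.86%.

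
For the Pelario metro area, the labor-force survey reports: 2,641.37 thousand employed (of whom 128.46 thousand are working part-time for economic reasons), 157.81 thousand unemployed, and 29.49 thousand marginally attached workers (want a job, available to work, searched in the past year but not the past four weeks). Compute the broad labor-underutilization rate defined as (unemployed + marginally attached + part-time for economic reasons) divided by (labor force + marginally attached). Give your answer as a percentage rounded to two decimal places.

Broad underutilization rate ≈ 11.16%.

Labor force = 2,641.37 + 157.81 = 2,799.18 thousand.
Numerator = 157.81 + 29.49 + 128.46 = 315.76 thousand.
Denominator = 2,799.18 + 29.49 = 2,828.67 thousand.
Broad rate = 315.76 / 2,828.67 = 11.16%.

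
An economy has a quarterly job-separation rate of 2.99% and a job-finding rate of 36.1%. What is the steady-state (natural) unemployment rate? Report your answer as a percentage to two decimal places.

Steady-state unemployment rate ≈ 7.65%.

At steady state the flows balance: s·E = f·U, so U/(E+U) = s/(s+f).
u* = 2.99 / (2.99 + 36.1) = 2.99 / 39.09 = 7.65%.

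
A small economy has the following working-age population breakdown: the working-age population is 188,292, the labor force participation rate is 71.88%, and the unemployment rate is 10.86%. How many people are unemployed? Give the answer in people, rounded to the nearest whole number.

About 14,698 are unemployed.

Labor force = 0.7188 × 188,292 = 135,344.
Unemployed = 0.1086 × 135,344 ≈ 14,698.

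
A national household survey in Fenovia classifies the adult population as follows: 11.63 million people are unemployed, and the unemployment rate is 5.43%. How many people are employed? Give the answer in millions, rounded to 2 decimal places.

Labor force = U / u = 11.63 / 0.0543 ≈ 214.18 million.
Employed = labor force − unemployed = 214.18 − 11.63 = 202.55 million.

About 202.55 million are employed.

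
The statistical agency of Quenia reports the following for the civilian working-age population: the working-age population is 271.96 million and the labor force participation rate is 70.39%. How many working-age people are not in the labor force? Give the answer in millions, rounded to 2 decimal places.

Share not in the labor force = 1 − 0.7039 = 0.2961.
Not in labor force = 0.2961 × 271.96 ≈ 80.53 million.

About 80.53 million are not in the labor force.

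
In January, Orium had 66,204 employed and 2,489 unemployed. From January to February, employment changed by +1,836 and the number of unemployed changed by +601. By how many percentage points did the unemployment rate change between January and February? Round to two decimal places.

January: labor force = 66,204 + 2,489 = 68,693; u = 2,489/68,693 = 3.62%.
February: labor force = 68,040 + 3,090 = 71,130; u = 3,090/71,130 = 4.34%.
Change = 4.34% − 3.62% = +0.72 pp.

The unemployment rate changed by +0.72 percentage points.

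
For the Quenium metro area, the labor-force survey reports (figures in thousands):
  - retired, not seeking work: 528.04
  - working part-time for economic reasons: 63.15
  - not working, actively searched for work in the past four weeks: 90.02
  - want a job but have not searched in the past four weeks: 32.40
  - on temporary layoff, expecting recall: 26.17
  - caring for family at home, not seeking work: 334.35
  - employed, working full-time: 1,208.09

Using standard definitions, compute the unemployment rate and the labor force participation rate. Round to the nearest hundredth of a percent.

Unemployment rate ≈ 8.37%; labor force participation rate ≈ 60.79%.

Employed = 63.15 + 1,208.09 = 1,271.24 thousand (anyone who worked, including part-time for economic reasons, counts as employed).
Unemployed = 90.02 + 26.17 = 116.19 thousand (jobless and actively searching, or on temporary layoff).
Labor force = 1,271.24 + 116.19 = 1,387.43 thousand.
Not in labor force = 528.04 + 32.40 + 334.35 = 894.79 thousand (those not working and not actively searching are outside the labor force — including those who want a job but have given up searching).
Civilian working-age population = 1,387.43 + 894.79 = 2,282.22 thousand.
Unemployment rate = 116.19 / 1,387.43 = 8.37%.
Labor force participation rate = 1,387.43 / 2,282.22 = 60.79%.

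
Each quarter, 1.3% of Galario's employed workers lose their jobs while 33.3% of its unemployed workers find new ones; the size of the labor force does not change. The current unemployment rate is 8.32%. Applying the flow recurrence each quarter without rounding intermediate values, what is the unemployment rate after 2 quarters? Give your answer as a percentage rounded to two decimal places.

With a fixed labor force, u_{t+1} = u_t + s·(1−u_t) − f·u_t = u_t·(1−s−f) + s.
Here 1−s−f = 0.654 and s = 0.013.
u_1 = 0.083200 × 0.654 + 0.013 = 0.067413.
u_2 = 0.067413 × 0.654 + 0.013 = 0.057088.

Unemployment rate after two quarters ≈ 5.71%.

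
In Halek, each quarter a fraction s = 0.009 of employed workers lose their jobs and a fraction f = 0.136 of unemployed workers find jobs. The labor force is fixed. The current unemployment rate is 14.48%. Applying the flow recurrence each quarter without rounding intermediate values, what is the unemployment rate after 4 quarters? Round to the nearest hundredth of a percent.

With a fixed labor force, u_{t+1} = u_t + s·(1−u_t) − f·u_t = u_t·(1−s−f) + s.
Here 1−s−f = 0.855 and s = 0.009.
u_1 = 0.144800 × 0.855 + 0.009 = 0.132804.
u_2 = 0.132804 × 0.855 + 0.009 = 0.122547.
u_3 = 0.122547 × 0.855 + 0.009 = 0.113778.
u_4 = 0.113778 × 0.855 + 0.009 = 0.106280.

Unemployment rate after four quarters ≈ 10.63%.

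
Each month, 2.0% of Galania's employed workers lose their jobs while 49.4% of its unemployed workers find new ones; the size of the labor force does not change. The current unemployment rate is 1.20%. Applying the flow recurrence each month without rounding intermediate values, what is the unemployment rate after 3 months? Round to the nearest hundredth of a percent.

With a fixed labor force, u_{t+1} = u_t + s·(1−u_t) − f·u_t = u_t·(1−s−f) + s.
Here 1−s−f = 0.486 and s = 0.020.
u_1 = 0.012000 × 0.486 + 0.020 = 0.025832.
u_2 = 0.025832 × 0.486 + 0.020 = 0.032554.
u_3 = 0.032554 × 0.486 + 0.020 = 0.035821.

Unemployment rate after three months ≈ 3.58%.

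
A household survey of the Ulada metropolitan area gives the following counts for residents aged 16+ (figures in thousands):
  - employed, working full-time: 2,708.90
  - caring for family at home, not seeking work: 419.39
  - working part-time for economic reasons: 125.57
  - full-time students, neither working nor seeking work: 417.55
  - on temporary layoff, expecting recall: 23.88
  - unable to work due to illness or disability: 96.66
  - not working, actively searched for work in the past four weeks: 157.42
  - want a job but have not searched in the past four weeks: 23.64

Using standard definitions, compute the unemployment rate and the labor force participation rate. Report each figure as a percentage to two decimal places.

Employed = 2,708.90 + 125.57 = 2,834.47 thousand (anyone who worked, including part-time for economic reasons, counts as employed).
Unemployed = 23.88 + 157.42 = 181.30 thousand (jobless and actively searching, or on temporary layoff).
Labor force = 2,834.47 + 181.30 = 3,015.77 thousand.
Not in labor force = 419.39 + 417.55 + 96.66 + 23.64 = 957.24 thousand (those not working and not actively searching are outside the labor force — including those who want a job but have given up searching).
Civilian working-age population = 3,015.77 + 957.24 = 3,973.01 thousand.
Unemployment rate = 181.30 / 3,015.77 = 6.01%.
Labor force participation rate = 3,015.77 / 3,973.01 = 75.91%.

Unemployment rate ≈ 6.01%; labor force participation rate ≈ 75.91%.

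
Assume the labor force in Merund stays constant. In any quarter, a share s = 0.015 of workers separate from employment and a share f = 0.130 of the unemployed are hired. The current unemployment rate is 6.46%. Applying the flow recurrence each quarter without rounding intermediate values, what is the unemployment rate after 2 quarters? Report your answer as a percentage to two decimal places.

With a fixed labor force, u_{t+1} = u_t + s·(1−u_t) − f·u_t = u_t·(1−s−f) + s.
Here 1−s−f = 0.855 and s = 0.015.
u_1 = 0.064600 × 0.855 + 0.015 = 0.070233.
u_2 = 0.070233 × 0.855 + 0.015 = 0.075049.

Unemployment rate after two quarters ≈ 7.50%.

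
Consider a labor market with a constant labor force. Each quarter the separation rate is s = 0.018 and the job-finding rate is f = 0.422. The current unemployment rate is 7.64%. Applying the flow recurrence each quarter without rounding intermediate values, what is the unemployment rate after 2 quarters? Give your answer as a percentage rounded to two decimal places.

Unemployment rate after two quarters ≈ 5.20%.

With a fixed labor force, u_{t+1} = u_t + s·(1−u_t) − f·u_t = u_t·(1−s−f) + s.
Here 1−s−f = 0.560 and s = 0.018.
u_1 = 0.076400 × 0.560 + 0.018 = 0.060784.
u_2 = 0.060784 × 0.560 + 0.018 = 0.052039.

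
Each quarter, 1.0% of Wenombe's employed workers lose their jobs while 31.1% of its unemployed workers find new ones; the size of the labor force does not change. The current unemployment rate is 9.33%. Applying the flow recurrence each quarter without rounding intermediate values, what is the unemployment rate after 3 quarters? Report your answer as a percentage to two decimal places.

Unemployment rate after three quarters ≈ 5.06%.

With a fixed labor force, u_{t+1} = u_t + s·(1−u_t) − f·u_t = u_t·(1−s−f) + s.
Here 1−s−f = 0.679 and s = 0.010.
u_1 = 0.093300 × 0.679 + 0.010 = 0.073351.
u_2 = 0.073351 × 0.679 + 0.010 = 0.059805.
u_3 = 0.059805 × 0.679 + 0.010 = 0.050608.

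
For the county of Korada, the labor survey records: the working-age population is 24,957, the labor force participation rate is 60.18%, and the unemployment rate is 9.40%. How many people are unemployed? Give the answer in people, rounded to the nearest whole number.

Labor force = 0.6018 × 24,957 = 15,019.
Unemployed = 0.0940 × 15,019 ≈ 1,412.

About 1,412 are unemployed.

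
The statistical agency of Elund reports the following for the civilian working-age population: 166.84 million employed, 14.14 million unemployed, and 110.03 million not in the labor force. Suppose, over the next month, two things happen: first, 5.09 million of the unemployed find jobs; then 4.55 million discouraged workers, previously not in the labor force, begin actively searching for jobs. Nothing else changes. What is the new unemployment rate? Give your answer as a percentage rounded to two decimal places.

Initially, labor force = 166.84 + 14.14 = 180.98 million, so u = 14.14/180.98 = 7.81%.
After the first change, unemployed falls and employed rises by 5.09; labor force unchanged → E = 171.93, U = 9.05, labor force = 180.98 million.
After the second change, unemployed and labor force both rise by 4.55 → E = 171.93, U = 13.60, labor force = 185.53 million.
New unemployment rate = 13.60 / 185.53 = 7.33%.

New unemployment rate ≈ 7.33%.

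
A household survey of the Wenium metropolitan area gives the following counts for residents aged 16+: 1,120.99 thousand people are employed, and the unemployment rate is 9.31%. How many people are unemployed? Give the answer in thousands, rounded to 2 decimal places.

Let U be the number unemployed. The labor force is E + U, and U/(E+U) = 0.0931.
So U = 0.0931 × 1,120.99 / (1 − 0.0931) = 104.3642 / 0.9069 ≈ 115.08 thousand.

About 115.08 thousand are unemployed.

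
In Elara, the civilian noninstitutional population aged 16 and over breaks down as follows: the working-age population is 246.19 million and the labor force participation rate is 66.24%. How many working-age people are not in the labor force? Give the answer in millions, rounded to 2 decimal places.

About 83.11 million are not in the labor force.

Share not in the labor force = 1 − 0.6624 = 0.3376.
Not in labor force = 0.3376 × 246.19 ≈ 83.11 million.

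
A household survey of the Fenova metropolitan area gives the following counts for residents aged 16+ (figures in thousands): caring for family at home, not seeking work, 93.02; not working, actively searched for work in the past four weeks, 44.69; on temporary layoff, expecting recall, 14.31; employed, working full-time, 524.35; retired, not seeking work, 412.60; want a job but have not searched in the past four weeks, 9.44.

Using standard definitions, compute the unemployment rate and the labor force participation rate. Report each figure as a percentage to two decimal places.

Unemployment rate ≈ 10.11%; labor force participation rate ≈ 53.11%.

Employed = 524.35 thousand.
Unemployed = 44.69 + 14.31 = 59.00 thousand (jobless and actively searching, or on temporary layoff).
Labor force = 524.35 + 59.00 = 583.35 thousand.
Not in labor force = 93.02 + 412.60 + 9.44 = 515.06 thousand (those not working and not actively searching are outside the labor force — including those who want a job but have given up searching).
Civilian working-age population = 583.35 + 515.06 = 1,098.41 thousand.
Unemployment rate = 59.00 / 583.35 = 10.11%.
Labor force participation rate = 583.35 / 1,098.41 = 53.11%.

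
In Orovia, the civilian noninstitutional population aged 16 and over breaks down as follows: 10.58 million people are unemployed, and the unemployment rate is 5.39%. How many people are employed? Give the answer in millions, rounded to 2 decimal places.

About 185.71 million are employed.

Labor force = U / u = 10.58 / 0.0539 ≈ 196.29 million.
Employed = labor force − unemployed = 196.29 − 10.58 = 185.71 million.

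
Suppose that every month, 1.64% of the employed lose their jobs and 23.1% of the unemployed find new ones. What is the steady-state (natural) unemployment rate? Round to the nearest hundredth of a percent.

Steady-state unemployment rate ≈ 6.63%.

At steady state the flows balance: s·E = f·U, so U/(E+U) = s/(s+f).
u* = 1.64 / (1.64 + 23.1) = 1.64 / 24.74 = 6.63%.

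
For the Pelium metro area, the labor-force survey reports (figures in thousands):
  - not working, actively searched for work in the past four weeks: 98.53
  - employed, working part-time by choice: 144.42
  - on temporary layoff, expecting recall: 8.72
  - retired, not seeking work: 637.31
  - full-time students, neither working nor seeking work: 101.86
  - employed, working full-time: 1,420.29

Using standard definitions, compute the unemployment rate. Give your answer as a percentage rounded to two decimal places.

Unemployment rate ≈ 6.41%.

Employed = 144.42 + 1,420.29 = 1,564.71 thousand.
Unemployed = 98.53 + 8.72 = 107.25 thousand (jobless and actively searching, or on temporary layoff).
Labor force = 1,564.71 + 107.25 = 1,671.96 thousand.
Unemployment rate = 107.25 / 1,671.96 = 6.41%.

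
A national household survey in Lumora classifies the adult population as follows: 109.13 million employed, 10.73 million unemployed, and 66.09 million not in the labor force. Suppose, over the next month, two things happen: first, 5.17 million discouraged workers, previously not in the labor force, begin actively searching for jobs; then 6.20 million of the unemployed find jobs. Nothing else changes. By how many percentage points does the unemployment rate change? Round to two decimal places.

The unemployment rate changes by −1.19 percentage points.

Initially, labor force = 109.13 + 10.73 = 119.86 million, so u = 10.73/119.86 = 8.95%.
After the first change, unemployed and labor force both rise by 5.17 → E = 109.13, U = 15.90, labor force = 125.03 million.
After the second change, unemployed falls and employed rises by 6.20; labor force unchanged → E = 115.33, U = 9.70, labor force = 125.03 million.
New unemployment rate = 9.70 / 125.03 = 7.76%.
Change = 7.76% − 8.95% = −1.19 percentage points.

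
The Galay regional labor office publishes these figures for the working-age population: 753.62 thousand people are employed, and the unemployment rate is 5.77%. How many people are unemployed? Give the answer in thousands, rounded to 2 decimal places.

Let U be the number unemployed. The labor force is E + U, and U/(E+U) = 0.0577.
So U = 0.0577 × 753.62 / (1 − 0.0577) = 43.4839 / 0.9423 ≈ 46.15 thousand.

About 46.15 thousand are unemployed.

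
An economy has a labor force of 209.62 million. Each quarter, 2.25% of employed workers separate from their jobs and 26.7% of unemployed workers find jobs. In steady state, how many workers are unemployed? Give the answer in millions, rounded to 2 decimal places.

About 16.29 million are unemployed in steady state.

Steady-state unemployment rate u* = s/(s+f) = 2.25/(2.25+26.7) = 0.077720.
Unemployed = u* × labor force = 0.077720 × 209.62 ≈ 16.29 million.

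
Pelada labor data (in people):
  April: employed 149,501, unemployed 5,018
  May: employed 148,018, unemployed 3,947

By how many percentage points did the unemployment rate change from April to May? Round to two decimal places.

The unemployment rate changed by −0.65 percentage points.

April: labor force = 149,501 + 5,018 = 154,519; u = 5,018/154,519 = 3.25%.
May: labor force = 148,018 + 3,947 = 151,965; u = 3,947/151,965 = 2.60%.
Change = 2.60% − 3.25% = −0.65 pp.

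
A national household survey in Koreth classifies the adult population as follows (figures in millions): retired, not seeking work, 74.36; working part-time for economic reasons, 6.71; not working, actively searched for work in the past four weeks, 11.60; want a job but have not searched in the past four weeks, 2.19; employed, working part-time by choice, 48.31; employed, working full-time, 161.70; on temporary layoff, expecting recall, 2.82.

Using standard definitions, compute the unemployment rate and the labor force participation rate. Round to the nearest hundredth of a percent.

Employed = 6.71 + 48.31 + 161.70 = 216.72 million (anyone who worked, including part-time for economic reasons, counts as employed).
Unemployed = 11.60 + 2.82 = 14.42 million (jobless and actively searching, or on temporary layoff).
Labor force = 216.72 + 14.42 = 231.14 million.
Not in labor force = 74.36 + 2.19 = 76.55 million (those not working and not actively searching are outside the labor force — including those who want a job but have given up searching).
Civilian working-age population = 231.14 + 76.55 = 307.69 million.
Unemployment rate = 14.42 / 231.14 = 6.24%.
Labor force participation rate = 231.14 / 307.69 = 75.12%.

Unemployment rate ≈ 6.24%; labor force participation rate ≈ 75.12%.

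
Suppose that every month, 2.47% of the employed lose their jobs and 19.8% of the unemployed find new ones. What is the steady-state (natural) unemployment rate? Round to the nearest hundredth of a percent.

At steady state the flows balance: s·E = f·U, so U/(E+U) = s/(s+f).
u* = 2.47 / (2.47 + 19.8) = 2.47 / 22.27 = 11.09%.

Steady-state unemployment rate ≈ 11.09%.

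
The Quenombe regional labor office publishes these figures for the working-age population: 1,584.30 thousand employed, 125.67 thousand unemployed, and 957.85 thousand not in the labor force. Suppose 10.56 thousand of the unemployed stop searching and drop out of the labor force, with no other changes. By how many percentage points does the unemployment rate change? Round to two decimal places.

Initially, labor force = 1,584.30 + 125.67 = 1,709.97 thousand, so u = 125.67/1,709.97 = 7.35%.
After the change, unemployed and labor force both fall by 10.56 → E = 1,584.30, U = 115.11, labor force = 1,699.41 thousand.
New unemployment rate = 115.11 / 1,699.41 = 6.77%.
Change = 6.77% − 7.35% = −0.58 percentage points.

The unemployment rate changes by −0.58 percentage points.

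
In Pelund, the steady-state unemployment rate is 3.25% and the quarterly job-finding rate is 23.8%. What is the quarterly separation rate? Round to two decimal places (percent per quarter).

From u* = s/(s+f): s = u·f/(1−u).
s = 0.0325 × 23.8 / (1 − 0.0325) = 0.7735 / 0.9675 ≈ 0.80% per quarter.

Separation rate ≈ 0.80% per quarter.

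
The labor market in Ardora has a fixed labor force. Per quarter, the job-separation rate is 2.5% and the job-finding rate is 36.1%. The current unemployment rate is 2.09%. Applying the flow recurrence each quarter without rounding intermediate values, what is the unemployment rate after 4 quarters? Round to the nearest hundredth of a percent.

Unemployment rate after four quarters ≈ 5.85%.

With a fixed labor force, u_{t+1} = u_t + s·(1−u_t) − f·u_t = u_t·(1−s−f) + s.
Here 1−s−f = 0.614 and s = 0.025.
u_1 = 0.020900 × 0.614 + 0.025 = 0.037833.
u_2 = 0.037833 × 0.614 + 0.025 = 0.048229.
u_3 = 0.048229 × 0.614 + 0.025 = 0.054613.
u_4 = 0.054613 × 0.614 + 0.025 = 0.058532.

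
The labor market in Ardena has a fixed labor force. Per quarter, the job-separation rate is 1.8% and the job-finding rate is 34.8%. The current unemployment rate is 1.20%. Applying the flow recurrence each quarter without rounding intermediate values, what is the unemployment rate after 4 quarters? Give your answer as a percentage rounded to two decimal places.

Unemployment rate after four quarters ≈ 4.32%.

With a fixed labor force, u_{t+1} = u_t + s·(1−u_t) − f·u_t = u_t·(1−s−f) + s.
Here 1−s−f = 0.634 and s = 0.018.
u_1 = 0.012000 × 0.634 + 0.018 = 0.025608.
u_2 = 0.025608 × 0.634 + 0.018 = 0.034235.
u_3 = 0.034235 × 0.634 + 0.018 = 0.039705.
u_4 = 0.039705 × 0.634 + 0.018 = 0.043173.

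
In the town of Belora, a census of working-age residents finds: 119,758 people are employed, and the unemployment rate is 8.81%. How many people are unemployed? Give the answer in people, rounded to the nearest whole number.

Let U be the number unemployed. The labor force is E + U, and U/(E+U) = 0.0881.
So U = 0.0881 × 119,758 / (1 − 0.0881) = 10550.68 / 0.9119 ≈ 11,570.

About 11,570 are unemployed.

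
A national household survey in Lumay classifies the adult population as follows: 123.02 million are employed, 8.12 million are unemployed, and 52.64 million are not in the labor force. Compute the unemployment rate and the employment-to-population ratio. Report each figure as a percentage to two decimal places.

Labor force = employed + unemployed = 123.02 + 8.12 = 131.14 million.
Working-age population = 131.14 + 52.64 = 183.78 million.
Unemployment rate = 8.12 / 131.14 = 6.19%.
Employment-population ratio = 123.02 / 183.78 = 66.94%.

Unemployment rate ≈ 6.19%; employment-population ratio ≈ 66.94%.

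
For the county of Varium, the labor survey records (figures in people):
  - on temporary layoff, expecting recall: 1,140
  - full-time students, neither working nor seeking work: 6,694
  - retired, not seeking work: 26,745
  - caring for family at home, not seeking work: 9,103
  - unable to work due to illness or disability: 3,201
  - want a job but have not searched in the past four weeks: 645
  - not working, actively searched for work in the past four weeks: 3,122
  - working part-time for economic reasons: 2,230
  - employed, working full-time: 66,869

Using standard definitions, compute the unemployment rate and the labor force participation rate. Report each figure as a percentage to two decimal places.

Employed = 2,230 + 66,869 = 69,099 (anyone who worked, including part-time for economic reasons, counts as employed).
Unemployed = 1,140 + 3,122 = 4,262 (jobless and actively searching, or on temporary layoff).
Labor force = 69,099 + 4,262 = 73,361.
Not in labor force = 6,694 + 26,745 + 9,103 + 3,201 + 645 = 46,388 (those not working and not actively searching are outside the labor force — including those who want a job but have given up searching).
Civilian working-age population = 73,361 + 46,388 = 119,749.
Unemployment rate = 4,262 / 73,361 = 5.81%.
Labor force participation rate = 73,361 / 119,749 = 61.26%.

Unemployment rate ≈ 5.81%; labor force participation rate ≈ 61.26%.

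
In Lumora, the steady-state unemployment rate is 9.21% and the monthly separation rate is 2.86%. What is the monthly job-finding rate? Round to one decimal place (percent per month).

From u* = s/(s+f): f = s·(1−u)/u.
f = 2.86 × (1 − 0.0921) / 0.0921 = 2.5966 / 0.0921 ≈ 28.2% per month.

Job-finding rate ≈ 28.2% per month.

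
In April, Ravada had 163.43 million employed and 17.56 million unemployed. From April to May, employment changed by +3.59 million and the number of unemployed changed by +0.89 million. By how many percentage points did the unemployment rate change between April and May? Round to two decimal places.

The unemployment rate changed by +0.25 percentage points.

April: labor force = 163.43 + 17.56 = 180.99; u = 17.56/180.99 = 9.70%.
May: labor force = 167.02 + 18.45 = 185.47; u = 18.45/185.47 = 9.95%.
Change = 9.95% − 9.70% = +0.25 pp.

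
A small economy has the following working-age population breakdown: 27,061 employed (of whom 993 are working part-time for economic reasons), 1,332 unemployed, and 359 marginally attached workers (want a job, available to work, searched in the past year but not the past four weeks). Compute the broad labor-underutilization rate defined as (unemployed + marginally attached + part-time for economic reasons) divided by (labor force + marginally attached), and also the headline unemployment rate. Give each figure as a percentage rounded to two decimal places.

Broad underutilization rate ≈ 9.34%; headline unemployment rate ≈ 4.69%.

Labor force = 27,061 + 1,332 = 28,393.
Numerator = 1,332 + 359 + 993 = 2,684.
Denominator = 28,393 + 359 = 28,752.
Broad rate = 2,684 / 28,752 = 9.34%.
Headline unemployment rate = 1,332 / 28,393 = 4.69%.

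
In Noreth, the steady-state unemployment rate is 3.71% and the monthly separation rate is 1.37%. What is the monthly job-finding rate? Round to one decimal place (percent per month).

From u* = s/(s+f): f = s·(1−u)/u.
f = 1.37 × (1 − 0.0371) / 0.0371 = 1.3192 / 0.0371 ≈ 35.6% per month.

Job-finding rate ≈ 35.6% per month.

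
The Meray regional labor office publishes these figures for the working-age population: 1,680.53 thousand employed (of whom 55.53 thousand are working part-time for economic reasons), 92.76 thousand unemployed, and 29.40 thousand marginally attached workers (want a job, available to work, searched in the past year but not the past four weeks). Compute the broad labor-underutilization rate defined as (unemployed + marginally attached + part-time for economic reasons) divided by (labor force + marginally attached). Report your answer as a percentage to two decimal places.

Labor force = 1,680.53 + 92.76 = 1,773.29 thousand.
Numerator = 92.76 + 29.40 + 55.53 = 177.69 thousand.
Denominator = 1,773.29 + 29.40 = 1,802.69 thousand.
Broad rate = 177.69 / 1,802.69 = 9.86%.

Broad underutilization rate ≈ 9.86%.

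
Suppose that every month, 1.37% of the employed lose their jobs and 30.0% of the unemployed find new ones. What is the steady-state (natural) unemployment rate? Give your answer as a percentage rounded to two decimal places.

Steady-state unemployment rate ≈ 4.37%.

At steady state the flows balance: s·E = f·U, so U/(E+U) = s/(s+f).
u* = 1.37 / (1.37 + 30.0) = 1.37 / 31.37 = 4.37%.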